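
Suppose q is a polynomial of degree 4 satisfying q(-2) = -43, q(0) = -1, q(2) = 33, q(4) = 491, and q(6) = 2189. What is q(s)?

q(s) = s^4 + 5s^3 - 5s^2 - s - 1

Write q(s) = as^4 + bs^3 + cs^2 + ds + e. Substituting each data point gives a linear system:
  16a - 8b + 4c - 2d + e = -43
  e = -1
  16a + 8b + 4c + 2d + e = 33
  256a + 64b + 16c + 4d + e = 491
  1296a + 216b + 36c + 6d + e = 2189
Solving the system yields a = 1, b = 5, c = -5, d = -1, e = -1.
So q(s) = s⁴ + 5s³ - 5s² - s - 1.
Check: q(0) = -1. ✓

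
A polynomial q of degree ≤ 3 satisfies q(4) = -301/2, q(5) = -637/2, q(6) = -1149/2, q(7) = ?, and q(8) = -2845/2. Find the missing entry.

The 4 known points determine the degree-3 polynomial uniquely.
Write q(x) = ax^3 + bx^2 + cx + d. Substituting each data point gives a linear system:
  64a + 16b + 4c + d = -301/2
  125a + 25b + 5c + d = -637/2
  216a + 36b + 6c + d = -1149/2
  512a + 64b + 8c + d = -2845/2
Solving the system yields a = -3, b = 1, c = 6, d = 3/2.
So q(x) = -3x^3 + x^2 + 6x + 3/2.
Then q(7) = -1873/2.

-1873/2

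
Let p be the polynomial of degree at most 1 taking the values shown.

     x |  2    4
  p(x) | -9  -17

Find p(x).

p(x) = -4x - 1

Write p(x) = ax + b. Substituting each data point gives a linear system:
  2a + b = -9
  4a + b = -17
Solving the system yields a = -4, b = -1.
So p(x) = -4x - 1.
Check: p(2) = -9. ✓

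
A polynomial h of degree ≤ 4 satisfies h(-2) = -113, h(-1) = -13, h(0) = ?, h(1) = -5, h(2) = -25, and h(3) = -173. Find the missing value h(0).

-5

The 5 known points determine the degree-4 polynomial uniquely.
Write h(n) = an^4 + bn^3 + cn^2 + dn + e. Substituting each data point gives a linear system:
  16a - 8b + 4c - 2d + e = -113
  a - b + c - d + e = -13
  a + b + c + d + e = -5
  16a + 8b + 4c + 2d + e = -25
  81a + 27b + 9c + 3d + e = -173
Solving the system yields a = -4, b = 6, c = 0, d = -2, e = -5.
So h(n) = -4n^4 + 6n^3 - 2n - 5.
Then h(0) = -5.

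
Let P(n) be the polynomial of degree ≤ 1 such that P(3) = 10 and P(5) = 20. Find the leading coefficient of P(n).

5

Write P(n) = an + b. Substituting each data point gives a linear system:
  3a + b = 10
  5a + b = 20
Solving the system yields a = 5, b = -5.
So P(n) = 5n - 5.
The leading coefficient is 5.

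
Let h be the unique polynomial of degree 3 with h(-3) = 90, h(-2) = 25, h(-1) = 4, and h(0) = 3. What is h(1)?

Forward differences of the values at s = -3, -2, -1, 0:
  h  : 90  25  4  3
  Δ  : -65  -21  -1
  Δ^2: 44  20
  Δ^3: -24
The third differences are constant, confirming degree 3.
Interpolating (Newton forward form) and evaluating at s = 1 gives h(1) = -2.

-2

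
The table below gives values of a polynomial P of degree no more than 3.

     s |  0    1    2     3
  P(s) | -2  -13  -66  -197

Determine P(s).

Using the Lagrange interpolation formula with nodes 0, 1, 2, 3:
  L_0(s) = (s - 1)(s - 2)(s - 3) / -6
  L_1(s) = s(s - 2)(s - 3) / 2
  L_2(s) = s(s - 1)(s - 3) / -2
  L_3(s) = s(s - 1)(s - 2) / 6
Then P(s) = -2·L_0(s) - 13·L_1(s) - 66·L_2(s) - 197·L_3(s).
Expanding and collecting terms gives P(s) = -6s^3 - 3s^2 - 2s - 2.
Check: P(1) = -13. ✓

P(s) = -6s^3 - 3s^2 - 2s - 2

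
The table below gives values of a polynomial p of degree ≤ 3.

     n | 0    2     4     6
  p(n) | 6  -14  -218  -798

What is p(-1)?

7

Using the Lagrange interpolation formula with nodes 0, 2, 4, 6:
  L_0(n) = (n - 2)(n - 4)(n - 6) / -48
  L_1(n) = n(n - 4)(n - 6) / 16
  L_2(n) = n(n - 2)(n - 6) / -16
  L_3(n) = n(n - 2)(n - 4) / 48
Then p(n) = 6·L_0(n) - 14·L_1(n) - 218·L_2(n) - 798·L_3(n).
Expanding and collecting terms gives p(n) = -4n^3 + n^2 + 4n + 6.
Evaluating at n = -1: p(-1) = 7.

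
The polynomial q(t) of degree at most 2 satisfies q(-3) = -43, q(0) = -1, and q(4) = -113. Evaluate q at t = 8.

-417

Using the Lagrange interpolation formula with nodes -3, 0, 4:
  L_0(t) = t(t - 4) / 21
  L_1(t) = (t + 3)(t - 4) / -12
  L_2(t) = (t + 3)t / 28
Then q(t) = -43·L_0(t) - 1·L_1(t) - 113·L_2(t).
Expanding and collecting terms gives q(t) = -6t^2 - 4t - 1.
Evaluating at t = 8: q(8) = -417.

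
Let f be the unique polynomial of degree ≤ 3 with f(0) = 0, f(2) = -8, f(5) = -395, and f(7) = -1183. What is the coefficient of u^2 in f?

3

Write f(u) = au^3 + bu^2 + cu + d. Substituting each data point gives a linear system:
  d = 0
  8a + 4b + 2c + d = -8
  125a + 25b + 5c + d = -395
  343a + 49b + 7c + d = -1183
Solving the system yields a = -4, b = 3, c = 6, d = 0.
So f(u) = -4u^3 + 3u^2 + 6u.
The coefficient of u^2 is 3.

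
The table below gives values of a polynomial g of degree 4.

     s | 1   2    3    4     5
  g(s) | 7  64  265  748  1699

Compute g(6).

3352

Write g(s) = as^4 + bs^3 + cs^2 + ds + e. Substituting each data point gives a linear system:
  a + b + c + d + e = 7
  16a + 8b + 4c + 2d + e = 64
  81a + 27b + 9c + 3d + e = 265
  256a + 64b + 16c + 4d + e = 748
  625a + 125b + 25c + 5d + e = 1699
Solving the system yields a = 2, b = 3, c = 4, d = -6, e = 4.
So g(s) = 2s^4 + 3s^3 + 4s^2 - 6s + 4.
Then g(6) = 3352.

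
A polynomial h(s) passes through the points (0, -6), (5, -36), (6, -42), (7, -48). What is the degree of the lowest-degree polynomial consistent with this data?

Divided differences on the nodes 0, 5, 6, 7:
  order 0: -6  -36  -42  -48
  order 1: -6  -6  -6
  order 2: 0  0
  order 3: 0
The order-1 divided differences are all -6 (nonzero) and every higher order vanishes, so the data lies on a polynomial of degree exactly 1.

1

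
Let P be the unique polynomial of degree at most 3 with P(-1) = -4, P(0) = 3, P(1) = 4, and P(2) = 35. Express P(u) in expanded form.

Using the Lagrange interpolation formula with nodes -1, 0, 1, 2:
  L_0(u) = u(u - 1)(u - 2) / -6
  L_1(u) = (u + 1)(u - 1)(u - 2) / 2
  L_2(u) = (u + 1)u(u - 2) / -2
  L_3(u) = (u + 1)u(u - 1) / 6
Then P(u) = -4·L_0(u) + 3·L_1(u) + 4·L_2(u) + 35·L_3(u).
Expanding and collecting terms gives P(u) = 6u^3 - 3u^2 - 2u + 3.
Check: P(0) = 3. ✓

P(u) = 6u^3 - 3u^2 - 2u + 3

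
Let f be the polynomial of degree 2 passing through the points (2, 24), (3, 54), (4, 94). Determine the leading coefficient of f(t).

Write f(t) = at^2 + bt + c. Substituting each data point gives a linear system:
  4a + 2b + c = 24
  9a + 3b + c = 54
  16a + 4b + c = 94
Solving the system yields a = 5, b = 5, c = -6.
So f(t) = 5t^2 + 5t - 6.
The leading coefficient is 5.

5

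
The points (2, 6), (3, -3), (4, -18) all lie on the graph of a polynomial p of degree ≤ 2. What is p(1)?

9

Forward differences of the values at n = 2, 3, 4:
  p  : 6  -3  -18
  Δ  : -9  -15
  Δ^2: -6
The second differences are constant, confirming degree 2.
Interpolating (Newton forward form) and evaluating at n = 1 gives p(1) = 9.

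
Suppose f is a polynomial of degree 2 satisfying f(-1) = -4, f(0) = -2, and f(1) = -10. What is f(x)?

f(x) = -5x^2 - 3x - 2

Using the Lagrange interpolation formula with nodes -1, 0, 1:
  L_0(x) = x(x - 1) / 2
  L_1(x) = (x + 1)(x - 1) / -1
  L_2(x) = (x + 1)x / 2
Then f(x) = -4·L_0(x) - 2·L_1(x) - 10·L_2(x).
Expanding and collecting terms gives f(x) = -5x² - 3x - 2.
Check: f(1) = -10. ✓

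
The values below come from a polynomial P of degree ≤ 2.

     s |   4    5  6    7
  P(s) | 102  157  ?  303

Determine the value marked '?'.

The 3 known points determine the degree-2 polynomial uniquely.
Write P(s) = as^2 + bs + c. Substituting each data point gives a linear system:
  16a + 4b + c = 102
  25a + 5b + c = 157
  49a + 7b + c = 303
Solving the system yields a = 6, b = 1, c = 2.
So P(s) = 6s² + s + 2.
Then P(6) = 224.

224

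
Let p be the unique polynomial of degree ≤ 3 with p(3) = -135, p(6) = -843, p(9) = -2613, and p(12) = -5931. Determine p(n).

Using the Lagrange interpolation formula with nodes 3, 6, 9, 12:
  L_0(n) = (n - 6)(n - 9)(n - 12) / -162
  L_1(n) = (n - 3)(n - 9)(n - 12) / 54
  L_2(n) = (n - 3)(n - 6)(n - 12) / -54
  L_3(n) = (n - 3)(n - 6)(n - 9) / 162
Then p(n) = -135·L_0(n) - 843·L_1(n) - 2613·L_2(n) - 5931·L_3(n).
Expanding and collecting terms gives p(n) = -3n^3 - 5n^2 - 2n - 3.
Check: p(3) = -135. ✓

p(n) = -3n^3 - 5n^2 - 2n - 3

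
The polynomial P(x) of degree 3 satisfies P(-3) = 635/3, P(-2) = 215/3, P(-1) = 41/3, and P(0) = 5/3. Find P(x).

Using the Lagrange interpolation formula with nodes -3, -2, -1, 0:
  L_0(x) = (x + 2)(x + 1)x / -6
  L_1(x) = (x + 3)(x + 1)x / 2
  L_2(x) = (x + 3)(x + 2)x / -2
  L_3(x) = (x + 3)(x + 2)(x + 1) / 6
Then P(x) = 635/3·L_0(x) + 215/3·L_1(x) + 41/3·L_2(x) + 5/3·L_3(x).
Expanding and collecting terms gives P(x) = -6x^3 + 5x^2 - x + 5/3.
Check: P(-3) = 635/3. ✓

P(x) = -6x^3 + 5x^2 - x + 5/3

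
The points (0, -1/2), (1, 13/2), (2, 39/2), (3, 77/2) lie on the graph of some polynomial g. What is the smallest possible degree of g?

Forward differences of the values at n = 0, 1, 2, 3:
  g  : -1/2  13/2  39/2  77/2
  Δ  : 7  13  19
  Δ^2: 6  6
  Δ^3: 0
The second differences are constant (6) and nonzero, while all higher differences vanish, so the minimal degree is 2.

2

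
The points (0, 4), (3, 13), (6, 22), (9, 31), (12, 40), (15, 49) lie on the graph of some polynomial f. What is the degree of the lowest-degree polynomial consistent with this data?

Forward differences of the values at t = 0, 3, 6, 9, 12, 15:
  f  : 4  13  22  31  40  49
  Δ  : 9  9  9  9  9
  Δ^2: 0  0  0  0
  Δ^3: 0  0  0
  Δ^4: 0  0
  Δ^5: 0
The first differences are constant (9) and nonzero, while all higher differences vanish, so the minimal degree is 1.

1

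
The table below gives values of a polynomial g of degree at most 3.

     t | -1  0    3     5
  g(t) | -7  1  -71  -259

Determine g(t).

g(t) = -t^3 - 6t^2 + 3t + 1

Using the Lagrange interpolation formula with nodes -1, 0, 3, 5:
  L_0(t) = t(t - 3)(t - 5) / -24
  L_1(t) = (t + 1)(t - 3)(t - 5) / 15
  L_2(t) = (t + 1)t(t - 5) / -24
  L_3(t) = (t + 1)t(t - 3) / 60
Then g(t) = -7·L_0(t) + 1·L_1(t) - 71·L_2(t) - 259·L_3(t).
Expanding and collecting terms gives g(t) = -t^3 - 6t^2 + 3t + 1.
Check: g(0) = 1. ✓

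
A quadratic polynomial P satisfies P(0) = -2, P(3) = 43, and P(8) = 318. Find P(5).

Write P(x) = ax^2 + bx + c. Substituting each data point gives a linear system:
  c = -2
  9a + 3b + c = 43
  64a + 8b + c = 318
Solving the system yields a = 5, b = 0, c = -2.
So P(x) = 5x^2 - 2.
Then P(5) = 123.

123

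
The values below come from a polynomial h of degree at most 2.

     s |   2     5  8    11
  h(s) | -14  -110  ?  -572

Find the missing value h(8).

On equispaced nodes a degree-2 polynomial has vanishing third forward difference, so
  - h(2) + 3·h(5) - 3·h(8) + h(11) = 0.
Substituting the known values and solving for h(8):
  -3·h(8) = 888
  h(8) = -296.

-296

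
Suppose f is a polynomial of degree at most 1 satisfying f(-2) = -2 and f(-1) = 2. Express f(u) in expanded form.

Using the Lagrange interpolation formula with nodes -2, -1:
  L_0(u) = (u + 1) / -1
  L_1(u) = (u + 2) / 1
Then f(u) = -2·L_0(u) + 2·L_1(u).
Expanding and collecting terms gives f(u) = 4u + 6.
Check: f(-1) = 2. ✓

f(u) = 4u + 6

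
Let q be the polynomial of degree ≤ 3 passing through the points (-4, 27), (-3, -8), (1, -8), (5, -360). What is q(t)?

Write q(t) = at^3 + bt^2 + ct + d. Substituting each data point gives a linear system:
  -64a + 16b - 4c + d = 27
  -27a + 9b - 3c + d = -8
  a + b + c + d = -8
  125a + 25b + 5c + d = -360
Solving the system yields a = -2, b = -5, c = 4, d = -5.
So q(t) = -2t^3 - 5t^2 + 4t - 5.
Check: q(-3) = -8. ✓

q(t) = -2t^3 - 5t^2 + 4t - 5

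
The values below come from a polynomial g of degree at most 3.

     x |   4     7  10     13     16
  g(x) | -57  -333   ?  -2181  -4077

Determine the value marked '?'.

The 4 known points determine the degree-3 polynomial uniquely.
Write g(x) = ax^3 + bx^2 + cx + d. Substituting each data point gives a linear system:
  64a + 16b + 4c + d = -57
  343a + 49b + 7c + d = -333
  2197a + 169b + 13c + d = -2181
  4096a + 256b + 16c + d = -4077
Solving the system yields a = -1, b = 0, c = 1, d = 3.
So g(x) = -x^3 + x + 3.
Then g(10) = -987.

-987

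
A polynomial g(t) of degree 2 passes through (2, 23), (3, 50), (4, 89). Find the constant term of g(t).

Write g(t) = at^2 + bt + c. Substituting each data point gives a linear system:
  4a + 2b + c = 23
  9a + 3b + c = 50
  16a + 4b + c = 89
Solving the system yields a = 6, b = -3, c = 5.
So g(t) = 6t^2 - 3t + 5.
The constant term is 5.

5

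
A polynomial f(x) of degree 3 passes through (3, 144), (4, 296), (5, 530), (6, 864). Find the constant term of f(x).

Write f(x) = ax^3 + bx^2 + cx + d. Substituting each data point gives a linear system:
  27a + 9b + 3c + d = 144
  64a + 16b + 4c + d = 296
  125a + 25b + 5c + d = 530
  216a + 36b + 6c + d = 864
Solving the system yields a = 3, b = 5, c = 6, d = 0.
So f(x) = 3x^3 + 5x^2 + 6x.
The constant term is 0.

0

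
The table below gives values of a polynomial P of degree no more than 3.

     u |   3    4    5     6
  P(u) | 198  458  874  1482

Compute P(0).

-6

Write P(u) = au^3 + bu^2 + cu + d. Substituting each data point gives a linear system:
  27a + 9b + 3c + d = 198
  64a + 16b + 4c + d = 458
  125a + 25b + 5c + d = 874
  216a + 36b + 6c + d = 1482
Solving the system yields a = 6, b = 6, c = -4, d = -6.
So P(u) = 6u³ + 6u² - 4u - 6.
Then P(0) = -6.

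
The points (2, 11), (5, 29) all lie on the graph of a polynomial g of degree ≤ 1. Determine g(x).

g(x) = 6x - 1

Write g(x) = ax + b. Substituting each data point gives a linear system:
  2a + b = 11
  5a + b = 29
Solving the system yields a = 6, b = -1.
So g(x) = 6x - 1.
Check: g(2) = 11. ✓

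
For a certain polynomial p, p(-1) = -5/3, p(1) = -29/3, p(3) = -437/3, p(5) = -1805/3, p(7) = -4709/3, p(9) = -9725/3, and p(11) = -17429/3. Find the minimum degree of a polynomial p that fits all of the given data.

Forward differences of the values at u = -1, 1, 3, 5, 7, 9, 11:
  p  : -5/3  -29/3  -437/3  -1805/3  -4709/3  -9725/3  -17429/3
  Δ  : -8  -136  -456  -968  -1672  -2568
  Δ^2: -128  -320  -512  -704  -896
  Δ^3: -192  -192  -192  -192
  Δ^4: 0  0  0
  Δ^5: 0  0
  Δ^6: 0
The third differences are constant (-192) and nonzero, while all higher differences vanish, so the minimal degree is 3.

3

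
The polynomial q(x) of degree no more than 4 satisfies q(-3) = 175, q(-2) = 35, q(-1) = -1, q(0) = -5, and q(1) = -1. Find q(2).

Forward differences of the values at x = -3, -2, -1, 0, 1:
  q  : 175  35  -1  -5  -1
  Δ  : -140  -36  -4  4
  Δ^2: 104  32  8
  Δ^3: -72  -24
  Δ^4: 48
The fourth differences are constant, confirming degree 4.
Interpolating (Newton forward form) and evaluating at x = 2 gives q(2) = 35.

35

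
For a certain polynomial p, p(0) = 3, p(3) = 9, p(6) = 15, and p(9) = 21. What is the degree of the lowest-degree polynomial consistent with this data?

1

Forward differences of the values at u = 0, 3, 6, 9:
  p  : 3  9  15  21
  Δ  : 6  6  6
  Δ^2: 0  0
  Δ^3: 0
The first differences are constant (6) and nonzero, while all higher differences vanish, so the minimal degree is 1.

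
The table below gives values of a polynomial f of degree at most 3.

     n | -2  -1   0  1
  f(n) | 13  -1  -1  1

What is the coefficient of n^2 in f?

Write f(n) = an^3 + bn^2 + cn + d. Substituting each data point gives a linear system:
  -8a + 4b - 2c + d = 13
  -a + b - c + d = -1
  d = -1
  a + b + c + d = 1
Solving the system yields a = -2, b = 1, c = 3, d = -1.
So f(n) = -2n^3 + n^2 + 3n - 1.
The coefficient of n^2 is 1.

1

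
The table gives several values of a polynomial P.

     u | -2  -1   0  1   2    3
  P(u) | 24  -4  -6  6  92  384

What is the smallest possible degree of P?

Forward differences of the values at u = -2, -1, 0, 1, 2, 3:
  P  : 24  -4  -6  6  92  384
  Δ  : -28  -2  12  86  292
  Δ^2: 26  14  74  206
  Δ^3: -12  60  132
  Δ^4: 72  72
  Δ^5: 0
The fourth differences are constant (72) and nonzero, while all higher differences vanish, so the minimal degree is 4.

4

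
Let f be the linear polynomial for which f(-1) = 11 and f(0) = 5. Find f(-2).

Using the Lagrange interpolation formula with nodes -1, 0:
  L_0(s) = s / -1
  L_1(s) = (s + 1) / 1
Then f(s) = 11·L_0(s) + 5·L_1(s).
Expanding and collecting terms gives f(s) = -6s + 5.
Evaluating at s = -2: f(-2) = 17.

17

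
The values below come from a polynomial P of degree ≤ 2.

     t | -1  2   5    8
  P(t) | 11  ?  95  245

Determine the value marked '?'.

On equispaced nodes a degree-2 polynomial has vanishing third forward difference, so
  - P(-1) + 3·P(2) - 3·P(5) + P(8) = 0.
Substituting the known values and solving for P(2):
  3·P(2) = 51
  P(2) = 17.

17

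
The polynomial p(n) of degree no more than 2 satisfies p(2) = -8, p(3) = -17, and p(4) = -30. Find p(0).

-2

Forward differences of the values at n = 2, 3, 4:
  p  : -8  -17  -30
  Δ  : -9  -13
  Δ^2: -4
The second differences are constant, confirming degree 2.
Interpolating (Newton forward form) and evaluating at n = 0 gives p(0) = -2.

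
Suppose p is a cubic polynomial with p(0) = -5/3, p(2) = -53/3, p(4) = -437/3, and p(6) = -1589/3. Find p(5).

Forward differences of the values at u = 0, 2, 4, 6:
  p  : -5/3  -53/3  -437/3  -1589/3
  Δ  : -16  -128  -384
  Δ^2: -112  -256
  Δ^3: -144
The third differences are constant, confirming degree 3.
Interpolating (Newton forward form) and evaluating at u = 5 gives p(5) = -890/3.

-890/3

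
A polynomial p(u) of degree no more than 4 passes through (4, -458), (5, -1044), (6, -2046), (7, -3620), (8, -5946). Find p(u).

Write p(u) = au^4 + bu^3 + cu^2 + du + e. Substituting each data point gives a linear system:
  256a + 64b + 16c + 4d + e = -458
  625a + 125b + 25c + 5d + e = -1044
  1296a + 216b + 36c + 6d + e = -2046
  2401a + 343b + 49c + 7d + e = -3620
  4096a + 512b + 64c + 8d + e = -5946
Solving the system yields a = -1, b = -4, c = 3, d = 0, e = 6.
So p(u) = -u^4 - 4u^3 + 3u^2 + 6.
Check: p(5) = -1044. ✓

p(u) = -u^4 - 4u^3 + 3u^2 + 6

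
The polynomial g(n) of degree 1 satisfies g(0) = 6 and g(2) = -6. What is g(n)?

Write g(n) = an + b. Substituting each data point gives a linear system:
  b = 6
  2a + b = -6
Solving the system yields a = -6, b = 6.
So g(n) = -6n + 6.
Check: g(0) = 6. ✓

g(n) = -6n + 6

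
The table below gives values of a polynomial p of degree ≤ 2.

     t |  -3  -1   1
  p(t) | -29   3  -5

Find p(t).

p(t) = -5t^2 - 4t + 4

Write p(t) = at^2 + bt + c. Substituting each data point gives a linear system:
  9a - 3b + c = -29
  a - b + c = 3
  a + b + c = -5
Solving the system yields a = -5, b = -4, c = 4.
So p(t) = -5t^2 - 4t + 4.
Check: p(1) = -5. ✓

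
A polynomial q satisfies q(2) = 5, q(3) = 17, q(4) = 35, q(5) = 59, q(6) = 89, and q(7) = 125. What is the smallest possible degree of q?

Forward differences of the values at u = 2, 3, 4, 5, 6, 7:
  q  : 5  17  35  59  89  125
  Δ  : 12  18  24  30  36
  Δ^2: 6  6  6  6
  Δ^3: 0  0  0
  Δ^4: 0  0
  Δ^5: 0
The second differences are constant (6) and nonzero, while all higher differences vanish, so the minimal degree is 2.

2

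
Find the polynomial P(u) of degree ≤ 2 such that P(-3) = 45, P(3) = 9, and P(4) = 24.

P(u) = 3u^2 - 6u

Using the Lagrange interpolation formula with nodes -3, 3, 4:
  L_0(u) = (u - 3)(u - 4) / 42
  L_1(u) = (u + 3)(u - 4) / -6
  L_2(u) = (u + 3)(u - 3) / 7
Then P(u) = 45·L_0(u) + 9·L_1(u) + 24·L_2(u).
Expanding and collecting terms gives P(u) = 3u^2 - 6u.
Check: P(3) = 9. ✓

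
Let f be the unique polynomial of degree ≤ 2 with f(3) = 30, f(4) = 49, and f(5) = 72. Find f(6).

99

Forward differences of the values at n = 3, 4, 5:
  f  : 30  49  72
  Δ  : 19  23
  Δ^2: 4
The second differences are constant, confirming degree 2.
Interpolating (Newton forward form) and evaluating at n = 6 gives f(6) = 99.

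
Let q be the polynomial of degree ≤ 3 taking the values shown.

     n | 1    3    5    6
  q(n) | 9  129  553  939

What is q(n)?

Write q(n) = an^3 + bn^2 + cn + d. Substituting each data point gives a linear system:
  a + b + c + d = 9
  27a + 9b + 3c + d = 129
  125a + 25b + 5c + d = 553
  216a + 36b + 6c + d = 939
Solving the system yields a = 4, b = 2, c = 0, d = 3.
So q(n) = 4n^3 + 2n^2 + 3.
Check: q(5) = 553. ✓

q(n) = 4n^3 + 2n^2 + 3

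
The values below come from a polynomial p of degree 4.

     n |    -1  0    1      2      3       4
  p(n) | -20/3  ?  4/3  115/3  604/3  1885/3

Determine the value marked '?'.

The 5 known points determine the degree-4 polynomial uniquely.
Write p(n) = an^4 + bn^3 + cn^2 + dn + e. Substituting each data point gives a linear system:
  a - b + c - d + e = -20/3
  a + b + c + d + e = 4/3
  16a + 8b + 4c + 2d + e = 115/3
  81a + 27b + 9c + 3d + e = 604/3
  256a + 64b + 16c + 4d + e = 1885/3
Solving the system yields a = 2, b = 3, c = -5, d = 1, e = 1/3.
So p(n) = 2n⁴ + 3n³ - 5n² + n + 1/3.
Then p(0) = 1/3.

1/3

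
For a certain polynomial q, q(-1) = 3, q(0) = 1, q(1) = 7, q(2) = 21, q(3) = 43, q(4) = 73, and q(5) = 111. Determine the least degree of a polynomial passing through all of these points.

Forward differences of the values at u = -1, 0, 1, 2, 3, 4, 5:
  q  : 3  1  7  21  43  73  111
  Δ  : -2  6  14  22  30  38
  Δ^2: 8  8  8  8  8
  Δ^3: 0  0  0  0
  Δ^4: 0  0  0
  Δ^5: 0  0
  Δ^6: 0
The second differences are constant (8) and nonzero, while all higher differences vanish, so the minimal degree is 2.

2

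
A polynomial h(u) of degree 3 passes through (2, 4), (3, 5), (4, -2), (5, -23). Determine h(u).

h(u) = -u^3 + 5u^2 - 5u + 2

Write h(u) = au^3 + bu^2 + cu + d. Substituting each data point gives a linear system:
  8a + 4b + 2c + d = 4
  27a + 9b + 3c + d = 5
  64a + 16b + 4c + d = -2
  125a + 25b + 5c + d = -23
Solving the system yields a = -1, b = 5, c = -5, d = 2.
So h(u) = -u^3 + 5u^2 - 5u + 2.
Check: h(3) = 5. ✓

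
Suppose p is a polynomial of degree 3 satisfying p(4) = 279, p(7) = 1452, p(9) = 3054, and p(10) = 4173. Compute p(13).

Using the Lagrange interpolation formula with nodes 4, 7, 9, 10:
  L_0(s) = (s - 7)(s - 9)(s - 10) / -90
  L_1(s) = (s - 4)(s - 9)(s - 10) / 18
  L_2(s) = (s - 4)(s - 7)(s - 10) / -10
  L_3(s) = (s - 4)(s - 7)(s - 9) / 18
Then p(s) = 279·L_0(s) + 1452·L_1(s) + 3054·L_2(s) + 4173·L_3(s).
Expanding and collecting terms gives p(s) = 4s^3 + 2s^2 - 3s + 3.
Evaluating at s = 13: p(13) = 9090.

9090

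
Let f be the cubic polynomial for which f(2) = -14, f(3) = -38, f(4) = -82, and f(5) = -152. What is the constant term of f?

-2

Write f(x) = ax^3 + bx^2 + cx + d. Substituting each data point gives a linear system:
  8a + 4b + 2c + d = -14
  27a + 9b + 3c + d = -38
  64a + 16b + 4c + d = -82
  125a + 25b + 5c + d = -152
Solving the system yields a = -1, b = -1, c = 0, d = -2.
So f(x) = -x^3 - x^2 - 2.
The constant term is -2.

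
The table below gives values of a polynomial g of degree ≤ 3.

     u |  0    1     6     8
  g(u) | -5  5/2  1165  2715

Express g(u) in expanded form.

Write g(u) = au^3 + bu^2 + cu + d. Substituting each data point gives a linear system:
  d = -5
  a + b + c + d = 5/2
  216a + 36b + 6c + d = 1165
  512a + 64b + 8c + d = 2715
Solving the system yields a = 5, b = 5/2, c = 0, d = -5.
So g(u) = 5u³ + (5/2)u² - 5.
Check: g(8) = 2715. ✓

g(u) = 5u^3 + (5/2)u^2 - 5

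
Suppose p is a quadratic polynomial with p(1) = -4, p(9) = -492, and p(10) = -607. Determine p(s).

p(s) = -6s^2 - s + 3

Write p(s) = as^2 + bs + c. Substituting each data point gives a linear system:
  a + b + c = -4
  81a + 9b + c = -492
  100a + 10b + c = -607
Solving the system yields a = -6, b = -1, c = 3.
So p(s) = -6s² - s + 3.
Check: p(1) = -4. ✓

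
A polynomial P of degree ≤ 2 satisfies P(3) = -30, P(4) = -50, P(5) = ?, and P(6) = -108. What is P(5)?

-76

The 3 known points determine the degree-2 polynomial uniquely.
Write P(u) = au^2 + bu + c. Substituting each data point gives a linear system:
  9a + 3b + c = -30
  16a + 4b + c = -50
  36a + 6b + c = -108
Solving the system yields a = -3, b = 1, c = -6.
So P(u) = -3u^2 + u - 6.
Then P(5) = -76.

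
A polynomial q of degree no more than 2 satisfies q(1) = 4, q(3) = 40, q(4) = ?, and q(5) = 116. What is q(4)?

The 3 known points determine the degree-2 polynomial uniquely.
Write q(u) = au^2 + bu + c. Substituting each data point gives a linear system:
  a + b + c = 4
  9a + 3b + c = 40
  25a + 5b + c = 116
Solving the system yields a = 5, b = -2, c = 1.
So q(u) = 5u² - 2u + 1.
Then q(4) = 73.

73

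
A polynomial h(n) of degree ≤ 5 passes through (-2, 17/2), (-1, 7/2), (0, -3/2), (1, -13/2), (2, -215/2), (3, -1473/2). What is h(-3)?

315/2

Write h(n) = an^5 + bn^4 + cn^3 + dn^2 + en + k. Substituting each data point gives a linear system:
  -32a + 16b - 8c + 4d - 2e + k = 17/2
  -a + b - c + d - e + k = 7/2
  k = -3/2
  a + b + c + d + e + k = -13/2
  32a + 16b + 8c + 4d + 2e + k = -215/2
  243a + 81b + 27c + 9d + 3e + k = -1473/2
Solving the system yields a = -2, b = -4, c = 2, d = 4, e = -5, k = -3/2.
So h(n) = -2n⁵ - 4n⁴ + 2n³ + 4n² - 5n - 3/2.
Then h(-3) = 315/2.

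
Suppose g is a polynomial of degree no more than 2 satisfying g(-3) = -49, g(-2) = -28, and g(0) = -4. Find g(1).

Using the Lagrange interpolation formula with nodes -3, -2, 0:
  L_0(x) = (x + 2)x / 3
  L_1(x) = (x + 3)x / -2
  L_2(x) = (x + 3)(x + 2) / 6
Then g(x) = -49·L_0(x) - 28·L_1(x) - 4·L_2(x).
Expanding and collecting terms gives g(x) = -3x^2 + 6x - 4.
Evaluating at x = 1: g(1) = -1.

-1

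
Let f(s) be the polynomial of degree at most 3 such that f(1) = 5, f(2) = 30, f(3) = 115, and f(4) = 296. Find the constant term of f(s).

4

Write f(s) = as^3 + bs^2 + cs + d. Substituting each data point gives a linear system:
  a + b + c + d = 5
  8a + 4b + 2c + d = 30
  27a + 9b + 3c + d = 115
  64a + 16b + 4c + d = 296
Solving the system yields a = 6, b = -6, c = 1, d = 4.
So f(s) = 6s^3 - 6s^2 + s + 4.
The constant term is 4.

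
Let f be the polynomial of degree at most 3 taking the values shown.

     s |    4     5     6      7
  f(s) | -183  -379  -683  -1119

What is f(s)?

f(s) = -4s^3 + 6s^2 - 6s + 1

Using the Lagrange interpolation formula with nodes 4, 5, 6, 7:
  L_0(s) = (s - 5)(s - 6)(s - 7) / -6
  L_1(s) = (s - 4)(s - 6)(s - 7) / 2
  L_2(s) = (s - 4)(s - 5)(s - 7) / -2
  L_3(s) = (s - 4)(s - 5)(s - 6) / 6
Then f(s) = -183·L_0(s) - 379·L_1(s) - 683·L_2(s) - 1119·L_3(s).
Expanding and collecting terms gives f(s) = -4s³ + 6s² - 6s + 1.
Check: f(6) = -683. ✓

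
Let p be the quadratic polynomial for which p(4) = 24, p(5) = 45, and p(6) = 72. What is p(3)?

Using the Lagrange interpolation formula with nodes 4, 5, 6:
  L_0(n) = (n - 5)(n - 6) / 2
  L_1(n) = (n - 4)(n - 6) / -1
  L_2(n) = (n - 4)(n - 5) / 2
Then p(n) = 24·L_0(n) + 45·L_1(n) + 72·L_2(n).
Expanding and collecting terms gives p(n) = 3n^2 - 6n.
Evaluating at n = 3: p(3) = 9.

9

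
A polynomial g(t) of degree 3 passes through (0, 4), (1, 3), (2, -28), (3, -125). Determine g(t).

Write g(t) = at^3 + bt^2 + ct + d. Substituting each data point gives a linear system:
  d = 4
  a + b + c + d = 3
  8a + 4b + 2c + d = -28
  27a + 9b + 3c + d = -125
Solving the system yields a = -6, b = 3, c = 2, d = 4.
So g(t) = -6t^3 + 3t^2 + 2t + 4.
Check: g(1) = 3. ✓

g(t) = -6t^3 + 3t^2 + 2t + 4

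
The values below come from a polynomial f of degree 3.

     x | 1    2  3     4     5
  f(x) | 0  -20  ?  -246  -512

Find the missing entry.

-92

The 4 known points determine the degree-3 polynomial uniquely.
Write f(x) = ax^3 + bx^2 + cx + d. Substituting each data point gives a linear system:
  a + b + c + d = 0
  8a + 4b + 2c + d = -20
  64a + 16b + 4c + d = -246
  125a + 25b + 5c + d = -512
Solving the system yields a = -5, b = 4, c = 3, d = -2.
So f(x) = -5x³ + 4x² + 3x - 2.
Then f(3) = -92.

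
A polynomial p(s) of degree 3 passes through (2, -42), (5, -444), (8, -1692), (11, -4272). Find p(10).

Forward differences of the values at s = 2, 5, 8, 11:
  p  : -42  -444  -1692  -4272
  Δ  : -402  -1248  -2580
  Δ^2: -846  -1332
  Δ^3: -486
The third differences are constant, confirming degree 3.
Interpolating (Newton forward form) and evaluating at s = 10 gives p(10) = -3234.

-3234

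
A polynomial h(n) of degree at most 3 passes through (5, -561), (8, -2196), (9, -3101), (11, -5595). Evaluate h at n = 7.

-1487

Write h(n) = an^3 + bn^2 + cn + d. Substituting each data point gives a linear system:
  125a + 25b + 5c + d = -561
  512a + 64b + 8c + d = -2196
  729a + 81b + 9c + d = -3101
  1331a + 121b + 11c + d = -5595
Solving the system yields a = -4, b = -2, c = -3, d = 4.
So h(n) = -4n³ - 2n² - 3n + 4.
Then h(7) = -1487.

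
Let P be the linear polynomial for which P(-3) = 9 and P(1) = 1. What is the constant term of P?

Write P(x) = ax + b. Substituting each data point gives a linear system:
  -3a + b = 9
  a + b = 1
Solving the system yields a = -2, b = 3.
So P(x) = -2x + 3.
The constant term is 3.

3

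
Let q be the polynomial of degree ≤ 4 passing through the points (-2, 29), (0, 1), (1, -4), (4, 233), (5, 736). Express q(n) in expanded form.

q(n) = 2n^4 - 3n^3 - 6n^2 + 2n + 1

Write q(n) = an^4 + bn^3 + cn^2 + dn + e. Substituting each data point gives a linear system:
  16a - 8b + 4c - 2d + e = 29
  e = 1
  a + b + c + d + e = -4
  256a + 64b + 16c + 4d + e = 233
  625a + 125b + 25c + 5d + e = 736
Solving the system yields a = 2, b = -3, c = -6, d = 2, e = 1.
So q(n) = 2n⁴ - 3n³ - 6n² + 2n + 1.
Check: q(-2) = 29. ✓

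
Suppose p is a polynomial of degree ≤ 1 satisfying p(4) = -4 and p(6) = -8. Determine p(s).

Using the Lagrange interpolation formula with nodes 4, 6:
  L_0(s) = (s - 6) / -2
  L_1(s) = (s - 4) / 2
Then p(s) = -4·L_0(s) - 8·L_1(s).
Expanding and collecting terms gives p(s) = -2s + 4.
Check: p(6) = -8. ✓

p(s) = -2s + 4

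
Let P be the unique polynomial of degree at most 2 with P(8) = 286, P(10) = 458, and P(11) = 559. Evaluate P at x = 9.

Using the Lagrange interpolation formula with nodes 8, 10, 11:
  L_0(x) = (x - 10)(x - 11) / 6
  L_1(x) = (x - 8)(x - 11) / -2
  L_2(x) = (x - 8)(x - 10) / 3
Then P(x) = 286·L_0(x) + 458·L_1(x) + 559·L_2(x).
Expanding and collecting terms gives P(x) = 5x^2 - 4x - 2.
Evaluating at x = 9: P(9) = 367.

367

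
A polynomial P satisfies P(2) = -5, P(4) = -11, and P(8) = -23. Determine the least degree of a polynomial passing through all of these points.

1

Divided differences on the nodes 2, 4, 8:
  order 0: -5  -11  -23
  order 1: -3  -3
  order 2: 0
The order-1 divided differences are all -3 (nonzero) and every higher order vanishes, so the data lies on a polynomial of degree exactly 1.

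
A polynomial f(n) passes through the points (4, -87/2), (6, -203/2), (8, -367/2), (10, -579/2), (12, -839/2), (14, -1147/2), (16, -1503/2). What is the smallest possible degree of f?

Forward differences of the values at n = 4, 6, 8, 10, 12, 14, 16:
  f  : -87/2  -203/2  -367/2  -579/2  -839/2  -1147/2  -1503/2
  Δ  : -58  -82  -106  -130  -154  -178
  Δ^2: -24  -24  -24  -24  -24
  Δ^3: 0  0  0  0
  Δ^4: 0  0  0
  Δ^5: 0  0
  Δ^6: 0
The second differences are constant (-24) and nonzero, while all higher differences vanish, so the minimal degree is 2.

2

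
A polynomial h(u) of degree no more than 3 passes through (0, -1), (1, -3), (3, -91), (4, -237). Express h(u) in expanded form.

h(u) = -5u^3 + 6u^2 - 3u - 1

Write h(u) = au^3 + bu^2 + cu + d. Substituting each data point gives a linear system:
  d = -1
  a + b + c + d = -3
  27a + 9b + 3c + d = -91
  64a + 16b + 4c + d = -237
Solving the system yields a = -5, b = 6, c = -3, d = -1.
So h(u) = -5u^3 + 6u^2 - 3u - 1.
Check: h(3) = -91. ✓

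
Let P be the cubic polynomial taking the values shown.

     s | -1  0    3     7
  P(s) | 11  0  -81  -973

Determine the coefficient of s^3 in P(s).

-3

Write P(s) = as^3 + bs^2 + cs + d. Substituting each data point gives a linear system:
  -a + b - c + d = 11
  d = 0
  27a + 9b + 3c + d = -81
  343a + 49b + 7c + d = -973
Solving the system yields a = -3, b = 2, c = -6, d = 0.
So P(s) = -3s^3 + 2s^2 - 6s.
The leading coefficient is -3.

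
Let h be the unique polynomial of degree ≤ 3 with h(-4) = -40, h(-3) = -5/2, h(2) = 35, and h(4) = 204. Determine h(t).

h(t) = 2t^3 + 5t^2 - (3/2)t + 2

Using the Lagrange interpolation formula with nodes -4, -3, 2, 4:
  L_0(t) = (t + 3)(t - 2)(t - 4) / -48
  L_1(t) = (t + 4)(t - 2)(t - 4) / 35
  L_2(t) = (t + 4)(t + 3)(t - 4) / -60
  L_3(t) = (t + 4)(t + 3)(t - 2) / 112
Then h(t) = -40·L_0(t) - 5/2·L_1(t) + 35·L_2(t) + 204·L_3(t).
Expanding and collecting terms gives h(t) = 2t³ + 5t² - (3/2)t + 2.
Check: h(-4) = -40. ✓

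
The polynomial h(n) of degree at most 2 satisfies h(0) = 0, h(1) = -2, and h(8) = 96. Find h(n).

Using the Lagrange interpolation formula with nodes 0, 1, 8:
  L_0(n) = (n - 1)(n - 8) / 8
  L_1(n) = n(n - 8) / -7
  L_2(n) = n(n - 1) / 56
Then h(n) = 0·L_0(n) - 2·L_1(n) + 96·L_2(n).
Expanding and collecting terms gives h(n) = 2n^2 - 4n.
Check: h(1) = -2. ✓

h(n) = 2n^2 - 4n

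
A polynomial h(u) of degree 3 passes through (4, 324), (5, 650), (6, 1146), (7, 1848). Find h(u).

Using the Lagrange interpolation formula with nodes 4, 5, 6, 7:
  L_0(u) = (u - 5)(u - 6)(u - 7) / -6
  L_1(u) = (u - 4)(u - 6)(u - 7) / 2
  L_2(u) = (u - 4)(u - 5)(u - 7) / -2
  L_3(u) = (u - 4)(u - 5)(u - 6) / 6
Then h(u) = 324·L_0(u) + 650·L_1(u) + 1146·L_2(u) + 1848·L_3(u).
Expanding and collecting terms gives h(u) = 6u³ - 5u² + 5u.
Check: h(5) = 650. ✓

h(u) = 6u^3 - 5u^2 + 5u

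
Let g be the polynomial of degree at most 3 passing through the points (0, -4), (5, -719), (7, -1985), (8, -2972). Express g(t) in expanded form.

g(t) = -6t^3 + 2t^2 - 3t - 4

Write g(t) = at^3 + bt^2 + ct + d. Substituting each data point gives a linear system:
  d = -4
  125a + 25b + 5c + d = -719
  343a + 49b + 7c + d = -1985
  512a + 64b + 8c + d = -2972
Solving the system yields a = -6, b = 2, c = -3, d = -4.
So g(t) = -6t^3 + 2t^2 - 3t - 4.
Check: g(7) = -1985. ✓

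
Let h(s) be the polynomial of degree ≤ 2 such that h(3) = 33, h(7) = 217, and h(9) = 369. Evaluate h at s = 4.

Using the Lagrange interpolation formula with nodes 3, 7, 9:
  L_0(s) = (s - 7)(s - 9) / 24
  L_1(s) = (s - 3)(s - 9) / -8
  L_2(s) = (s - 3)(s - 7) / 12
Then h(s) = 33·L_0(s) + 217·L_1(s) + 369·L_2(s).
Expanding and collecting terms gives h(s) = 5s^2 - 4s.
Evaluating at s = 4: h(4) = 64.

64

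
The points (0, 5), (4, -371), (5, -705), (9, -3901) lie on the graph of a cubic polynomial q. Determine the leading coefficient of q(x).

-5

Write q(x) = ax^3 + bx^2 + cx + d. Substituting each data point gives a linear system:
  d = 5
  64a + 16b + 4c + d = -371
  125a + 25b + 5c + d = -705
  729a + 81b + 9c + d = -3901
Solving the system yields a = -5, b = -3, c = -2, d = 5.
So q(x) = -5x^3 - 3x^2 - 2x + 5.
The leading coefficient is -5.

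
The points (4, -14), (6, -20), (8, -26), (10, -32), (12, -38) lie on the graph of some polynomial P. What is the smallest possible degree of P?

1

Forward differences of the values at x = 4, 6, 8, 10, 12:
  P  : -14  -20  -26  -32  -38
  Δ  : -6  -6  -6  -6
  Δ^2: 0  0  0
  Δ^3: 0  0
  Δ^4: 0
The first differences are constant (-6) and nonzero, while all higher differences vanish, so the minimal degree is 1.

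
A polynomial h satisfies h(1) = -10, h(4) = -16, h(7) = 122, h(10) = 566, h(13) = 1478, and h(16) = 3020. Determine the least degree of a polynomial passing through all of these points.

Forward differences of the values at t = 1, 4, 7, 10, 13, 16:
  h  : -10  -16  122  566  1478  3020
  Δ  : -6  138  444  912  1542
  Δ^2: 144  306  468  630
  Δ^3: 162  162  162
  Δ^4: 0  0
  Δ^5: 0
The third differences are constant (162) and nonzero, while all higher differences vanish, so the minimal degree is 3.

3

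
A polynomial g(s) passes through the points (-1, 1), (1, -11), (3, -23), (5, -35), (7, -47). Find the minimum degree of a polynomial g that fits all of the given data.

1

Forward differences of the values at s = -1, 1, 3, 5, 7:
  g  : 1  -11  -23  -35  -47
  Δ  : -12  -12  -12  -12
  Δ^2: 0  0  0
  Δ^3: 0  0
  Δ^4: 0
The first differences are constant (-12) and nonzero, while all higher differences vanish, so the minimal degree is 1.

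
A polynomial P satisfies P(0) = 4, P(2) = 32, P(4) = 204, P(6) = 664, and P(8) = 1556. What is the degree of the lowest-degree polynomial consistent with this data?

Forward differences of the values at x = 0, 2, 4, 6, 8:
  P  : 4  32  204  664  1556
  Δ  : 28  172  460  892
  Δ^2: 144  288  432
  Δ^3: 144  144
  Δ^4: 0
The third differences are constant (144) and nonzero, while all higher differences vanish, so the minimal degree is 3.

3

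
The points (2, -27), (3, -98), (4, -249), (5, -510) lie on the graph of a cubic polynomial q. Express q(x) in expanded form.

Write q(x) = ax^3 + bx^2 + cx + d. Substituting each data point gives a linear system:
  8a + 4b + 2c + d = -27
  27a + 9b + 3c + d = -98
  64a + 16b + 4c + d = -249
  125a + 25b + 5c + d = -510
Solving the system yields a = -5, b = 5, c = -1, d = -5.
So q(x) = -5x^3 + 5x^2 - x - 5.
Check: q(5) = -510. ✓

q(x) = -5x^3 + 5x^2 - x - 5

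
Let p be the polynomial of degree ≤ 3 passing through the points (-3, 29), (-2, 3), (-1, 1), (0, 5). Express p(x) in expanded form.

p(x) = -3x^3 - 6x^2 + x + 5

Write p(x) = ax^3 + bx^2 + cx + d. Substituting each data point gives a linear system:
  -27a + 9b - 3c + d = 29
  -8a + 4b - 2c + d = 3
  -a + b - c + d = 1
  d = 5
Solving the system yields a = -3, b = -6, c = 1, d = 5.
So p(x) = -3x^3 - 6x^2 + x + 5.
Check: p(-1) = 1. ✓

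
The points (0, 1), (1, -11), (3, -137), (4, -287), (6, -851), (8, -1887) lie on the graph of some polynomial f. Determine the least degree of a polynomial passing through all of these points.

3

Divided differences on the nodes 0, 1, 3, 4, 6, 8:
  order 0: 1  -11  -137  -287  -851  -1887
  order 1: -12  -63  -150  -282  -518
  order 2: -17  -29  -44  -59
  order 3: -3  -3  -3
  order 4: 0  0
  order 5: 0
The order-3 divided differences are all -3 (nonzero) and every higher order vanishes, so the data lies on a polynomial of degree exactly 3.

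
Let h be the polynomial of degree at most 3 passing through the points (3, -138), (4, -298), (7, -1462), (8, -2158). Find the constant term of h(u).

Write h(u) = au^3 + bu^2 + cu + d. Substituting each data point gives a linear system:
  27a + 9b + 3c + d = -138
  64a + 16b + 4c + d = -298
  343a + 49b + 7c + d = -1462
  512a + 64b + 8c + d = -2158
Solving the system yields a = -4, b = -1, c = -5, d = -6.
So h(u) = -4u^3 - u^2 - 5u - 6.
The constant term is -6.

-6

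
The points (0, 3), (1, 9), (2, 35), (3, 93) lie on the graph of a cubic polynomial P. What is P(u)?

Write P(u) = au^3 + bu^2 + cu + d. Substituting each data point gives a linear system:
  d = 3
  a + b + c + d = 9
  8a + 4b + 2c + d = 35
  27a + 9b + 3c + d = 93
Solving the system yields a = 2, b = 4, c = 0, d = 3.
So P(u) = 2u^3 + 4u^2 + 3.
Check: P(1) = 9. ✓

P(u) = 2u^3 + 4u^2 + 3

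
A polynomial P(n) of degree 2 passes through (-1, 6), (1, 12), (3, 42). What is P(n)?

P(n) = 3n^2 + 3n + 6

Using the Lagrange interpolation formula with nodes -1, 1, 3:
  L_0(n) = (n - 1)(n - 3) / 8
  L_1(n) = (n + 1)(n - 3) / -4
  L_2(n) = (n + 1)(n - 1) / 8
Then P(n) = 6·L_0(n) + 12·L_1(n) + 42·L_2(n).
Expanding and collecting terms gives P(n) = 3n^2 + 3n + 6.
Check: P(3) = 42. ✓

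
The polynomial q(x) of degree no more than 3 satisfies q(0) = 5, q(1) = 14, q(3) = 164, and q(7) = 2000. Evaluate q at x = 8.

Write q(x) = ax^3 + bx^2 + cx + d. Substituting each data point gives a linear system:
  d = 5
  a + b + c + d = 14
  27a + 9b + 3c + d = 164
  343a + 49b + 7c + d = 2000
Solving the system yields a = 6, b = -2, c = 5, d = 5.
So q(x) = 6x^3 - 2x^2 + 5x + 5.
Then q(8) = 2989.

2989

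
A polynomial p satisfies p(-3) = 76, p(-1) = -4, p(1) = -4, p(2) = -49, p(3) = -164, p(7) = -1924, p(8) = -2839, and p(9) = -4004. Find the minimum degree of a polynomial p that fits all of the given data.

3

Divided differences on the nodes -3, -1, 1, 2, 3, 7, 8, 9:
  order 0: 76  -4  -4  -49  -164  -1924  -2839  -4004
  order 1: -40  0  -45  -115  -440  -915  -1165
  order 2: 10  -15  -35  -65  -95  -125
  order 3: -5  -5  -5  -5  -5
  order 4: 0  0  0  0
  order 5: 0  0  0
  order 6: 0  0
  order 7: 0
The order-3 divided differences are all -5 (nonzero) and every higher order vanishes, so the data lies on a polynomial of degree exactly 3.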